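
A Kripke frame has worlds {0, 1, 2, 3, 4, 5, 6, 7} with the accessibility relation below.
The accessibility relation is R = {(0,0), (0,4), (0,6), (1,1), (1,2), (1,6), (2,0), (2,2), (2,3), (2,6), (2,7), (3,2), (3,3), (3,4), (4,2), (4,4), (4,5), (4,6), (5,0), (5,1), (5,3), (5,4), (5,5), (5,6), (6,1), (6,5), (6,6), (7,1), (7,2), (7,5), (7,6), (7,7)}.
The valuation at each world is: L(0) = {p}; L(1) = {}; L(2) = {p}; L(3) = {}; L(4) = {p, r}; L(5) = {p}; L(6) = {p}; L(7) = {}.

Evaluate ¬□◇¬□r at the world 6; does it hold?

Recall that □ψ holds at a world iff ψ holds at every accessible world, and ◇ψ holds iff ψ holds at some accessible world.
At 6: □◇¬□r is true, so ¬□◇¬□r is false.
  At 6: □◇¬□r requires ◇¬□r at every successor {1, 5, 6}.
      At 1: ◇¬□r requires ¬□r at some successor in {1, 2, 6}.
        ¬□r holds at 1, so ◇¬□r is true at 1.
      At 5: ◇¬□r requires ¬□r at some successor in {0, 1, 3, 4, 5, 6}.
        ¬□r holds at 0, so ◇¬□r is true at 5.
      At 6: ◇¬□r requires ¬□r at some successor in {1, 5, 6}.
        ¬□r holds at 1, so ◇¬□r is true at 6.
  So □◇¬□r is true at 6.

No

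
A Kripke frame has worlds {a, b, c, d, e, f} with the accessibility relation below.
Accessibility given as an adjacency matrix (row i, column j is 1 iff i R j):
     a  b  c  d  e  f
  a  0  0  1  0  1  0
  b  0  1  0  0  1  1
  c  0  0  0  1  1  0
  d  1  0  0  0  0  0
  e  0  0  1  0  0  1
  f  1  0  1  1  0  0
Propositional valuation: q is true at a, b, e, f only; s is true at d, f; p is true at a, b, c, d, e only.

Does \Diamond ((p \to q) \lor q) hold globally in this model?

Let φ = \Diamond ((p \to q) \lor q). Evaluate φ at each world:
  a (successors {c, e}): φ is true.
  b (successors {b, e, f}): φ is true.
  c (successors {d, e}): φ is true.
  d (successors {a}): φ is true.
  e (successors {c, f}): φ is true.
  f (successors {a, c, d}): φ is true.
For instance, at e:
  At e: \Diamond ((p \to q) \lor q) requires (p \to q) \lor q at some successor in {c, f}.
    (p \to q) \lor q holds at f, so \Diamond ((p \to q) \lor q) is true at e.

Yes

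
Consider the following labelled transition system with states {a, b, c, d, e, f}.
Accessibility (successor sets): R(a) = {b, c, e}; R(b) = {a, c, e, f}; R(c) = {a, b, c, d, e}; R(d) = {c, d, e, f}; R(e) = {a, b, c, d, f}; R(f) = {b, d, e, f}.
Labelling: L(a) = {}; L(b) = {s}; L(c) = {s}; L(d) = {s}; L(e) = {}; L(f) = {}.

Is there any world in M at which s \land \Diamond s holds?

Let φ = s \land \Diamond s. Evaluate φ at each world:
  a (successors {b, c, e}): φ is false.
  b (successors {a, c, e, f}): φ is true.
  c (successors {a, b, c, d, e}): φ is true.
  d (successors {c, d, e, f}): φ is true.
  e (successors {a, b, c, d, f}): φ is false.
  f (successors {b, d, e, f}): φ is false.
Detail at b (witness):
  At b: s is true, \Diamond s is true, so s \land \Diamond s is true.
    At b: \Diamond s requires s at some successor in {a, c, e, f}.
      s holds at c, so \Diamond s is true at b.

Yes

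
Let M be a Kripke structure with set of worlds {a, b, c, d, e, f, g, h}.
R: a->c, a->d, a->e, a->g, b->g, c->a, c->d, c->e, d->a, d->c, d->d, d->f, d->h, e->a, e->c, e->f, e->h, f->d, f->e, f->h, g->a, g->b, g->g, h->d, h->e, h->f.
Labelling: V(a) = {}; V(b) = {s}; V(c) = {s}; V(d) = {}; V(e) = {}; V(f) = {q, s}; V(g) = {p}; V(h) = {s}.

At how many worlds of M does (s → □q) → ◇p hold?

Let φ = (s → □q) → ◇p. Evaluate φ at each world:
  a (successors {c, d, e, g}): φ is true.
  b (successors {g}): φ is true.
  c (successors {a, d, e}): φ is true.
  d (successors {a, c, d, f, h}): φ is false.
  e (successors {a, c, f, h}): φ is false.
  f (successors {d, e, h}): φ is true.
  g (successors {a, b, g}): φ is true.
  h (successors {d, e, f}): φ is true.
For instance, at c:
  At c: s → □q is false, ◇p is false, so (s → □q) → ◇p is true.
    At c: s is true, □q is false, so s → □q is false.
      At c: □q requires q at every successor {a, d, e}.
        q fails at a, so □q is false at c.
    At c: ◇p requires p at some successor in {a, d, e}.
      At a: p is false.
      At d: p is false.
      At e: p is false.
    So ◇p is false at c.
Satisfying worlds: {a, b, c, f, g, h}

6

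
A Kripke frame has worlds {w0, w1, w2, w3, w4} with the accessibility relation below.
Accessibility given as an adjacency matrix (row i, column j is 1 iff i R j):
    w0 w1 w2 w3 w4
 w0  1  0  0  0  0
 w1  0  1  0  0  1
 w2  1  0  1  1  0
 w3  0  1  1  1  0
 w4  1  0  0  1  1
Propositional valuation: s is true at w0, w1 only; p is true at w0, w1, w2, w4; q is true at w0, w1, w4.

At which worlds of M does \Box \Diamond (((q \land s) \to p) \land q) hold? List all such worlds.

w0, w1, w2, w3, w4

Recall that \Box ψ holds at a world iff ψ holds at every accessible world, and \Diamond ψ holds iff ψ holds at some accessible world.
Let φ = \Box \Diamond (((q \land s) \to p) \land q). Evaluate φ at each world:
  w0 (successors {w0}): φ is true.
  w1 (successors {w1, w4}): φ is true.
  w2 (successors {w0, w2, w3}): φ is true.
  w3 (successors {w1, w2, w3}): φ is true.
  w4 (successors {w0, w3, w4}): φ is true.
For instance, at w2:
  At w2: \Box \Diamond (((q \land s) \to p) \land q) requires \Diamond (((q \land s) \to p) \land q) at every successor {w0, w2, w3}.
      At w0: \Diamond (((q \land s) \to p) \land q) requires ((q \land s) \to p) \land q at some successor in {w0}.
        ((q \land s) \to p) \land q holds at w0, so \Diamond (((q \land s) \to p) \land q) is true at w0.
      At w2: \Diamond (((q \land s) \to p) \land q) requires ((q \land s) \to p) \land q at some successor in {w0, w2, w3}.
        ((q \land s) \to p) \land q holds at w0, so \Diamond (((q \land s) \to p) \land q) is true at w2.
      At w3: \Diamond (((q \land s) \to p) \land q) requires ((q \land s) \to p) \land q at some successor in {w1, w2, w3}.
        ((q \land s) \to p) \land q holds at w1, so \Diamond (((q \land s) \to p) \land q) is true at w3.
  So \Box \Diamond (((q \land s) \to p) \land q) is true at w2.
Satisfying worlds: {w0, w1, w2, w3, w4}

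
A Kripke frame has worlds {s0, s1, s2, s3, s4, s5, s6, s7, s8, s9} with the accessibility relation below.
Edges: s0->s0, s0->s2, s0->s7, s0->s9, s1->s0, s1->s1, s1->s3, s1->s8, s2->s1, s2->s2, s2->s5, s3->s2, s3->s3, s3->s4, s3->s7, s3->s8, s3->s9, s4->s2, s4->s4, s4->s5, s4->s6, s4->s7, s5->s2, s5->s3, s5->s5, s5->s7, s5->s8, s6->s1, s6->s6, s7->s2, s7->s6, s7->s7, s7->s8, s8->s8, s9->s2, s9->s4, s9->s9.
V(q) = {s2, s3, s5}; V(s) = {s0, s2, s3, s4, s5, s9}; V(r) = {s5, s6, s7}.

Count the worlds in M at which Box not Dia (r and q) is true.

3

Recall that Box ψ holds at a world iff ψ holds at every accessible world, and Dia ψ holds iff ψ holds at some accessible world.
Let φ = Box not Dia (r and q). Evaluate φ at each world:
  s0 (successors {s0, s2, s7, s9}): φ is false.
  s1 (successors {s0, s1, s3, s8}): φ is true.
  s2 (successors {s1, s2, s5}): φ is false.
  s3 (successors {s2, s3, s4, s7, s8, s9}): φ is false.
  s4 (successors {s2, s4, s5, s6, s7}): φ is false.
  s5 (successors {s2, s3, s5, s7, s8}): φ is false.
  s6 (successors {s1, s6}): φ is true.
  s7 (successors {s2, s6, s7, s8}): φ is false.
  s8 (successors {s8}): φ is true.
  s9 (successors {s2, s4, s9}): φ is false.
For instance, at s1:
  At s1: Box not Dia (r and q) requires not Dia (r and q) at every successor {s0, s1, s3, s8}.
    At s0: not Dia (r and q) is true.
    At s1: not Dia (r and q) is true.
    At s3: not Dia (r and q) is true.
    At s8: not Dia (r and q) is true.
  So Box not Dia (r and q) is true at s1.
Satisfying worlds: {s1, s6, s8}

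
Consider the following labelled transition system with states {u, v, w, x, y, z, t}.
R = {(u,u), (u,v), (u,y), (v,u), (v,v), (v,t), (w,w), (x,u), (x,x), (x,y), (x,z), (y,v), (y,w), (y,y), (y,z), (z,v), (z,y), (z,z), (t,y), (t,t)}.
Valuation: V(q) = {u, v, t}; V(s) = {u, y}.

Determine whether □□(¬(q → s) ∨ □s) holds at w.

No

At w: □□(¬(q → s) ∨ □s) requires □(¬(q → s) ∨ □s) at every successor {w}.
  □(¬(q → s) ∨ □s) fails at w, so □□(¬(q → s) ∨ □s) is false at w.
    At w: □(¬(q → s) ∨ □s) requires ¬(q → s) ∨ □s at every successor {w}.
      ¬(q → s) ∨ □s fails at w, so □(¬(q → s) ∨ □s) is false at w.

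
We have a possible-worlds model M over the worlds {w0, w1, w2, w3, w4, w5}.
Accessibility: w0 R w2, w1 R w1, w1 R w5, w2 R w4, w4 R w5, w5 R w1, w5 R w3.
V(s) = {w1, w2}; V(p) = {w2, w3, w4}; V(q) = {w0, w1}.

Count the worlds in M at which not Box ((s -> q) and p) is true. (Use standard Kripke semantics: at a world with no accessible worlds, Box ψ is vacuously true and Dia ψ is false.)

Recall that Box ψ holds at a world iff ψ holds at every accessible world, and Dia ψ holds iff ψ holds at some accessible world.
Let φ = not Box ((s -> q) and p). Evaluate φ at each world:
  w0 (successors {w2}): φ is true.
  w1 (successors {w1, w5}): φ is true.
  w2 (successors {w4}): φ is false.
  w3 (successors ∅): φ is false.
  w4 (successors {w5}): φ is true.
  w5 (successors {w1, w3}): φ is true.
For instance, at w0:
  At w0: Box ((s -> q) and p) is false, so not Box ((s -> q) and p) is true.
    At w0: Box ((s -> q) and p) requires (s -> q) and p at every successor {w2}.
      (s -> q) and p fails at w2, so Box ((s -> q) and p) is false at w0.
Satisfying worlds: {w0, w1, w4, w5}

4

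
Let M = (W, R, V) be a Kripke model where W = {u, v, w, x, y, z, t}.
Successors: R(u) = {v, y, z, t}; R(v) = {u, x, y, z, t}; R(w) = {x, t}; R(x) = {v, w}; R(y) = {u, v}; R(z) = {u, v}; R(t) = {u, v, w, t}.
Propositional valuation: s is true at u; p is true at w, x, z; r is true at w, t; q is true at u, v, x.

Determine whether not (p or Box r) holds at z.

No

Recall that Box ψ holds at a world iff ψ holds at every accessible world, and Dia ψ holds iff ψ holds at some accessible world.
At z: p or Box r is true, so not (p or Box r) is false.
  At z: p is true, Box r is false, so p or Box r is true.
    At z: Box r requires r at every successor {u, v}.
      r fails at u, so Box r is false at z.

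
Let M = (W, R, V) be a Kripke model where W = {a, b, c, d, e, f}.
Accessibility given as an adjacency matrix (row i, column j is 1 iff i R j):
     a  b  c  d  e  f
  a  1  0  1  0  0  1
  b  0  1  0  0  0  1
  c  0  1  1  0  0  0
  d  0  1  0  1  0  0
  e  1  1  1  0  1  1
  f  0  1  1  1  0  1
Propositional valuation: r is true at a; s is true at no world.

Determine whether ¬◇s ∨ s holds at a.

Yes

At a: ¬◇s is true, s is false, so ¬◇s ∨ s is true.
  At a: ◇s is false, so ¬◇s is true.
    At a: ◇s requires s at some successor in {a, c, f}.
      At a: s is false.
      At c: s is false.
      At f: s is false.
    So ◇s is false at a.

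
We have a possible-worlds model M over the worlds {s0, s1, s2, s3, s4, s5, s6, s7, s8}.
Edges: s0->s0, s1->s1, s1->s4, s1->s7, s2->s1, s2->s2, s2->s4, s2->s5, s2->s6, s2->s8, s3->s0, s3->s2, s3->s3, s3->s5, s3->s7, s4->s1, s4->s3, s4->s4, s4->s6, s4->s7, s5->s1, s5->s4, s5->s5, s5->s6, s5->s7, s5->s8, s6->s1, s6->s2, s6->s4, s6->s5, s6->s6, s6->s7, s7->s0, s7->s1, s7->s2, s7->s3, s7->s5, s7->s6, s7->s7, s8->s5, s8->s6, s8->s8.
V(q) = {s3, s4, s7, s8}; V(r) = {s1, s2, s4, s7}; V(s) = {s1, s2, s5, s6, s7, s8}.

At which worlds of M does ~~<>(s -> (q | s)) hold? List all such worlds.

Let φ = ~~<>(s -> (q | s)). Evaluate φ at each world:
  s0 (successors {s0}): φ is true.
  s1 (successors {s1, s4, s7}): φ is true.
  s2 (successors {s1, s2, s4, s5, s6, s8}): φ is true.
  s3 (successors {s0, s2, s3, s5, s7}): φ is true.
  s4 (successors {s1, s3, s4, s6, s7}): φ is true.
  s5 (successors {s1, s4, s5, s6, s7, s8}): φ is true.
  s6 (successors {s1, s2, s4, s5, s6, s7}): φ is true.
  s7 (successors {s0, s1, s2, s3, s5, s6, s7}): φ is true.
  s8 (successors {s5, s6, s8}): φ is true.
For instance, at s7:
  At s7: ~<>(s -> (q | s)) is false, so ~~<>(s -> (q | s)) is true.
    At s7: <>(s -> (q | s)) is true, so ~<>(s -> (q | s)) is false.
      At s7: <>(s -> (q | s)) requires s -> (q | s) at some successor in {s0, s1, s2, s3, s5, s6, s7}.
        s -> (q | s) holds at s0, so <>(s -> (q | s)) is true at s7.
Satisfying worlds: {s0, s1, s2, s3, s4, s5, s6, s7, s8}

s0, s1, s2, s3, s4, s5, s6, s7, s8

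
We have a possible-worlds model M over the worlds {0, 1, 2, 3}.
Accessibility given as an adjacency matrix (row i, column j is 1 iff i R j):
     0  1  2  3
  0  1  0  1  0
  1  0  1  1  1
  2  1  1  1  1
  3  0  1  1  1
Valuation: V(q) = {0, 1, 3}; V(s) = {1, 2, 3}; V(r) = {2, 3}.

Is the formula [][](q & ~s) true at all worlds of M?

No

Recall that []ψ holds at a world iff ψ holds at every accessible world, and <>ψ holds iff ψ holds at some accessible world.
Let φ = [][](q & ~s). Evaluate φ at each world:
  0 (successors {0, 2}): φ is false.
  1 (successors {1, 2, 3}): φ is false.
  2 (successors {0, 1, 2, 3}): φ is false.
  3 (successors {1, 2, 3}): φ is false.
Detail at 0 (counterexample):
  At 0: [][](q & ~s) requires [](q & ~s) at every successor {0, 2}.
    [](q & ~s) fails at 0, so [][](q & ~s) is false at 0.
      At 0: [](q & ~s) requires q & ~s at every successor {0, 2}.
        q & ~s fails at 2, so [](q & ~s) is false at 0.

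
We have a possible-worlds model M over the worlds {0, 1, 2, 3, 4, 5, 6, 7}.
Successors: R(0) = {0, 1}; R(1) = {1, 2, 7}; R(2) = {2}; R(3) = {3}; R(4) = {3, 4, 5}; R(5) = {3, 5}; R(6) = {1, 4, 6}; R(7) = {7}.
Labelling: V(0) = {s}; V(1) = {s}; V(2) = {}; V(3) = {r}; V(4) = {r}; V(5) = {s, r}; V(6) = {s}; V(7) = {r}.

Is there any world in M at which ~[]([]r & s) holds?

Yes

Let φ = ~[]([]r & s). Evaluate φ at each world:
  0 (successors {0, 1}): φ is true.
  1 (successors {1, 2, 7}): φ is true.
  2 (successors {2}): φ is true.
  3 (successors {3}): φ is true.
  4 (successors {3, 4, 5}): φ is true.
  5 (successors {3, 5}): φ is true.
  6 (successors {1, 4, 6}): φ is true.
  7 (successors {7}): φ is true.
Detail at 0 (witness):
  At 0: []([]r & s) is false, so ~[]([]r & s) is true.
    At 0: []([]r & s) requires []r & s at every successor {0, 1}.
      []r & s fails at 0, so []([]r & s) is false at 0.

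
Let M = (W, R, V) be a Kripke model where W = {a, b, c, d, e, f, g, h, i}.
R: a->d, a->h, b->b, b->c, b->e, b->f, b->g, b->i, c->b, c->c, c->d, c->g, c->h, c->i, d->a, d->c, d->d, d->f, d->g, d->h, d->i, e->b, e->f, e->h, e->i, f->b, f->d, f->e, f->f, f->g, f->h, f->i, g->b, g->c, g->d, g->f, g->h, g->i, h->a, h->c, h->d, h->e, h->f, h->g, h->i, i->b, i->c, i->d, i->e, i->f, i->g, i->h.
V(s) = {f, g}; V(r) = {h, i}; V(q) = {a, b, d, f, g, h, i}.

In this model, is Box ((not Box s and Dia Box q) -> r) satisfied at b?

Recall that Box ψ holds at a world iff ψ holds at every accessible world, and Dia ψ holds iff ψ holds at some accessible world.
At b: Box ((not Box s and Dia Box q) -> r) requires (not Box s and Dia Box q) -> r at every successor {b, c, e, f, g, i}.
  (not Box s and Dia Box q) -> r fails at b, so Box ((not Box s and Dia Box q) -> r) is false at b.
    At b: not Box s and Dia Box q is true, r is false, so (not Box s and Dia Box q) -> r is false.
      At b: not Box s is true, Dia Box q is true, so not Box s and Dia Box q is true.

No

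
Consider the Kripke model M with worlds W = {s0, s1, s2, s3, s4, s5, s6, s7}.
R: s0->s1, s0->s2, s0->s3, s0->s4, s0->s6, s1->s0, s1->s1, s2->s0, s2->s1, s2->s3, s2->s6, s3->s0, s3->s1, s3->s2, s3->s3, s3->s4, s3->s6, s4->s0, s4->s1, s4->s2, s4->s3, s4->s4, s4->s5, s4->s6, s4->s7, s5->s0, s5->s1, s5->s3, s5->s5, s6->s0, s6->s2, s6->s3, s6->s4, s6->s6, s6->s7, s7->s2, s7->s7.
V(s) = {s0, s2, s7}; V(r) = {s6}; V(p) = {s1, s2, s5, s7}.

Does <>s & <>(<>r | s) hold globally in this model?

Let φ = <>s & <>(<>r | s). Evaluate φ at each world:
  s0 (successors {s1, s2, s3, s4, s6}): φ is true.
  s1 (successors {s0, s1}): φ is true.
  s2 (successors {s0, s1, s3, s6}): φ is true.
  s3 (successors {s0, s1, s2, s3, s4, s6}): φ is true.
  s4 (successors {s0, s1, s2, s3, s4, s5, s6, s7}): φ is true.
  s5 (successors {s0, s1, s3, s5}): φ is true.
  s6 (successors {s0, s2, s3, s4, s6, s7}): φ is true.
  s7 (successors {s2, s7}): φ is true.
For instance, at s6:
  At s6: <>s is true, <>(<>r | s) is true, so <>s & <>(<>r | s) is true.
    At s6: <>s requires s at some successor in {s0, s2, s3, s4, s6, s7}.
      s holds at s0, so <>s is true at s6.
    At s6: <>(<>r | s) requires <>r | s at some successor in {s0, s2, s3, s4, s6, s7}.
      <>r | s holds at s0, so <>(<>r | s) is true at s6.

Yes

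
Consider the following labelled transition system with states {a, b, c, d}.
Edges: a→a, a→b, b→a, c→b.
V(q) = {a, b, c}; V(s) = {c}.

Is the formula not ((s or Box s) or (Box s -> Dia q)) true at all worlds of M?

Let φ = not ((s or Box s) or (Box s -> Dia q)). Evaluate φ at each world:
  a (successors {a, b}): φ is false.
  b (successors {a}): φ is false.
  c (successors {b}): φ is false.
  d (successors ∅): φ is false.
Detail at a (counterexample):
  At a: (s or Box s) or (Box s -> Dia q) is true, so not ((s or Box s) or (Box s -> Dia q)) is false.
    At a: s or Box s is false, Box s -> Dia q is true, so (s or Box s) or (Box s -> Dia q) is true.
      At a: s is false, Box s is false, so s or Box s is false.
      At a: Box s is false, Dia q is true, so Box s -> Dia q is true.

No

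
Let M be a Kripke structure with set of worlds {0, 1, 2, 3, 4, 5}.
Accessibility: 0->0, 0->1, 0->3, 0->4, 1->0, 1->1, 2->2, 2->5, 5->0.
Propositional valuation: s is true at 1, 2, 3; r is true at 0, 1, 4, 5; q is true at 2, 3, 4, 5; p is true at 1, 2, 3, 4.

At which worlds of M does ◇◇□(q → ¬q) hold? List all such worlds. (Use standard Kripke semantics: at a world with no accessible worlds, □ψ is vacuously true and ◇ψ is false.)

Recall that □ψ holds at a world iff ψ holds at every accessible world, and ◇ψ holds iff ψ holds at some accessible world.
Let φ = ◇◇□(q → ¬q). Evaluate φ at each world:
  0 (successors {0, 1, 3, 4}): φ is true.
  1 (successors {0, 1}): φ is true.
  2 (successors {2, 5}): φ is true.
  3 (successors ∅): φ is false.
  4 (successors ∅): φ is false.
  5 (successors {0}): φ is true.
For instance, at 2:
  At 2: ◇◇□(q → ¬q) requires ◇□(q → ¬q) at some successor in {2, 5}.
    ◇□(q → ¬q) holds at 2, so ◇◇□(q → ¬q) is true at 2.
      At 2: ◇□(q → ¬q) requires □(q → ¬q) at some successor in {2, 5}.
        □(q → ¬q) holds at 5, so ◇□(q → ¬q) is true at 2.
Satisfying worlds: {0, 1, 2, 5}

0, 1, 2, 5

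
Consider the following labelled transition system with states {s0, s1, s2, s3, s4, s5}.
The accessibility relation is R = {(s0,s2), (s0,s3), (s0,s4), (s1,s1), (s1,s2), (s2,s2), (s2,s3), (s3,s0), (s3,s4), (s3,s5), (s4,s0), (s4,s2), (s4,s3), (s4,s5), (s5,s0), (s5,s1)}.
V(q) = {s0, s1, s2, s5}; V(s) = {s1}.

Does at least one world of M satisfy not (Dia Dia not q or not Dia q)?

No

Recall that Dia ψ holds at a world iff ψ holds at some accessible world.
Let φ = not (Dia Dia not q or not Dia q). Evaluate φ at each world:
  s0 (successors {s2, s3, s4}): φ is false.
  s1 (successors {s1, s2}): φ is false.
  s2 (successors {s2, s3}): φ is false.
  s3 (successors {s0, s4, s5}): φ is false.
  s4 (successors {s0, s2, s3, s5}): φ is false.
  s5 (successors {s0, s1}): φ is false.
For instance, at s5:
  At s5: Dia Dia not q or not Dia q is true, so not (Dia Dia not q or not Dia q) is false.
    At s5: Dia Dia not q is true, not Dia q is false, so Dia Dia not q or not Dia q is true.
      At s5: Dia Dia not q requires Dia not q at some successor in {s0, s1}.
        Dia not q holds at s0, so Dia Dia not q is true at s5.
      At s5: Dia q is true, so not Dia q is false.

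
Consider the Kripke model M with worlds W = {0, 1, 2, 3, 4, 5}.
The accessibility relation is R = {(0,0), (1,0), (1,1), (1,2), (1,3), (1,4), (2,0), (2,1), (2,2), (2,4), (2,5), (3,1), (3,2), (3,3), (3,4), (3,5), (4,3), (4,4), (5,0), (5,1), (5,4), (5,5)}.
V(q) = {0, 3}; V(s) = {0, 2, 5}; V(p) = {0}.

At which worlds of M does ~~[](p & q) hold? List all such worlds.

Let φ = ~~[](p & q). Evaluate φ at each world:
  0 (successors {0}): φ is true.
  1 (successors {0, 1, 2, 3, 4}): φ is false.
  2 (successors {0, 1, 2, 4, 5}): φ is false.
  3 (successors {1, 2, 3, 4, 5}): φ is false.
  4 (successors {3, 4}): φ is false.
  5 (successors {0, 1, 4, 5}): φ is false.
For instance, at 4:
  At 4: ~[](p & q) is true, so ~~[](p & q) is false.
    At 4: [](p & q) is false, so ~[](p & q) is true.
      At 4: [](p & q) requires p & q at every successor {3, 4}.
        p & q fails at 3, so [](p & q) is false at 4.
Satisfying worlds: {0}

0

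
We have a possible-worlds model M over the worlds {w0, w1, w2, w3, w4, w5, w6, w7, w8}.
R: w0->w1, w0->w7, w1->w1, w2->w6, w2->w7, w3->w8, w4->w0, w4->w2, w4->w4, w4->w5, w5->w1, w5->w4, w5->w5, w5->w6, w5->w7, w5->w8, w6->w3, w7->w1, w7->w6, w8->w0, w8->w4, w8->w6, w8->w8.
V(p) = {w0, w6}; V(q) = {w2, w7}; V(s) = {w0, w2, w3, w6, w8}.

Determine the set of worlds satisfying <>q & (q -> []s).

w0, w4, w5

Let φ = <>q & (q -> []s). Evaluate φ at each world:
  w0 (successors {w1, w7}): φ is true.
  w1 (successors {w1}): φ is false.
  w2 (successors {w6, w7}): φ is false.
  w3 (successors {w8}): φ is false.
  w4 (successors {w0, w2, w4, w5}): φ is true.
  w5 (successors {w1, w4, w5, w6, w7, w8}): φ is true.
  w6 (successors {w3}): φ is false.
  w7 (successors {w1, w6}): φ is false.
  w8 (successors {w0, w4, w6, w8}): φ is false.
For instance, at w1:
  At w1: <>q is false, q -> []s is true, so <>q & (q -> []s) is false.
    At w1: <>q requires q at some successor in {w1}.
      At w1: q is false.
    So <>q is false at w1.
    At w1: q is false, []s is false, so q -> []s is true.
      At w1: []s requires s at every successor {w1}.
        s fails at w1, so []s is false at w1.
Satisfying worlds: {w0, w4, w5}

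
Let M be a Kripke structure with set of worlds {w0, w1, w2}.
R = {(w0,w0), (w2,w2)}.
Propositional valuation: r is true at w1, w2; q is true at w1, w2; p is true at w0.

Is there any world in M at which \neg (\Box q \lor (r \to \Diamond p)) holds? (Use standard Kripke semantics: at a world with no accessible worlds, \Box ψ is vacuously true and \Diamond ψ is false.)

No

Let φ = \neg (\Box q \lor (r \to \Diamond p)). Evaluate φ at each world:
  w0 (successors {w0}): φ is false.
  w1 (successors ∅): φ is false.
  w2 (successors {w2}): φ is false.
For instance, at w2:
  At w2: \Box q \lor (r \to \Diamond p) is true, so \neg (\Box q \lor (r \to \Diamond p)) is false.
    At w2: \Box q is true, r \to \Diamond p is false, so \Box q \lor (r \to \Diamond p) is true.
      At w2: \Box q requires q at every successor {w2}.
        At w2: q is true.
      So \Box q is true at w2.
      At w2: r is true, \Diamond p is false, so r \to \Diamond p is false.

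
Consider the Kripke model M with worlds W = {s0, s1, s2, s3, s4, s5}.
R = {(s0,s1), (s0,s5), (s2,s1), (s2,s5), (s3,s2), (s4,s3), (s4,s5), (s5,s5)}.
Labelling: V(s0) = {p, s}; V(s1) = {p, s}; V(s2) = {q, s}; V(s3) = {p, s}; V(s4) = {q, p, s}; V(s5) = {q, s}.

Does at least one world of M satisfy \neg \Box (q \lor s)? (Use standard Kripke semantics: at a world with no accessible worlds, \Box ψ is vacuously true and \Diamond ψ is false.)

Let φ = \neg \Box (q \lor s). Evaluate φ at each world:
  s0 (successors {s1, s5}): φ is false.
  s1 (successors ∅): φ is false.
  s2 (successors {s1, s5}): φ is false.
  s3 (successors {s2}): φ is false.
  s4 (successors {s3, s5}): φ is false.
  s5 (successors {s5}): φ is false.
For instance, at s5:
  At s5: \Box (q \lor s) is true, so \neg \Box (q \lor s) is false.
    At s5: \Box (q \lor s) requires q \lor s at every successor {s5}.
      At s5: q \lor s is true.
    So \Box (q \lor s) is true at s5.

No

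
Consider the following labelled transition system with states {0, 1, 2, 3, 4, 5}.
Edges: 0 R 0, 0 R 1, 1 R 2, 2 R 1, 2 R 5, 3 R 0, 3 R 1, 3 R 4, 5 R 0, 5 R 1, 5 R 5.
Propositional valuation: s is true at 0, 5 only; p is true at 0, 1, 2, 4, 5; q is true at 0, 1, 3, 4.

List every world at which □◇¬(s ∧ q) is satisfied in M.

Let φ = □◇¬(s ∧ q). Evaluate φ at each world:
  0 (successors {0, 1}): φ is true.
  1 (successors {2}): φ is true.
  2 (successors {1, 5}): φ is true.
  3 (successors {0, 1, 4}): φ is false.
  4 (successors ∅): φ is true.
  5 (successors {0, 1, 5}): φ is true.
For instance, at 2:
  At 2: □◇¬(s ∧ q) requires ◇¬(s ∧ q) at every successor {1, 5}.
      At 1: ◇¬(s ∧ q) requires ¬(s ∧ q) at some successor in {2}.
        ¬(s ∧ q) holds at 2, so ◇¬(s ∧ q) is true at 1.
      At 5: ◇¬(s ∧ q) requires ¬(s ∧ q) at some successor in {0, 1, 5}.
        ¬(s ∧ q) holds at 1, so ◇¬(s ∧ q) is true at 5.
  So □◇¬(s ∧ q) is true at 2.
Satisfying worlds: {0, 1, 2, 4, 5}

0, 1, 2, 4, 5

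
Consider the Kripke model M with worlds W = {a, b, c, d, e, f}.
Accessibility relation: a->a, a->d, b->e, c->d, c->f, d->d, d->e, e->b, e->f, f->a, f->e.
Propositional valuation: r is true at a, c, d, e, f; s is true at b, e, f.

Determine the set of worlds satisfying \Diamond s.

Let φ = \Diamond s. Evaluate φ at each world:
  a (successors {a, d}): φ is false.
  b (successors {e}): φ is true.
  c (successors {d, f}): φ is true.
  d (successors {d, e}): φ is true.
  e (successors {b, f}): φ is true.
  f (successors {a, e}): φ is true.
For instance, at e:
  At e: \Diamond s requires s at some successor in {b, f}.
    s holds at b, so \Diamond s is true at e.
Satisfying worlds: {b, c, d, e, f}

b, c, d, e, f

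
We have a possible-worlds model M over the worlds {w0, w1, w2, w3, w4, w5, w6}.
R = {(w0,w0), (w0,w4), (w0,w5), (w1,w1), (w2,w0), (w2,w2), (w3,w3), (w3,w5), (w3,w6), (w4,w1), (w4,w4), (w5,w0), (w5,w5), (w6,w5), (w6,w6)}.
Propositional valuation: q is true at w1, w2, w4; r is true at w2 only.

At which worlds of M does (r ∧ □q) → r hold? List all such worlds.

Let φ = (r ∧ □q) → r. Evaluate φ at each world:
  w0 (successors {w0, w4, w5}): φ is true.
  w1 (successors {w1}): φ is true.
  w2 (successors {w0, w2}): φ is true.
  w3 (successors {w3, w5, w6}): φ is true.
  w4 (successors {w1, w4}): φ is true.
  w5 (successors {w0, w5}): φ is true.
  w6 (successors {w5, w6}): φ is true.
For instance, at w4:
  At w4: r ∧ □q is false, r is false, so (r ∧ □q) → r is true.
    At w4: r is false, □q is true, so r ∧ □q is false.
      At w4: □q requires q at every successor {w1, w4}.
        At w1: q is true.
        At w4: q is true.
      So □q is true at w4.
Satisfying worlds: {w0, w1, w2, w3, w4, w5, w6}

w0, w1, w2, w3, w4, w5, w6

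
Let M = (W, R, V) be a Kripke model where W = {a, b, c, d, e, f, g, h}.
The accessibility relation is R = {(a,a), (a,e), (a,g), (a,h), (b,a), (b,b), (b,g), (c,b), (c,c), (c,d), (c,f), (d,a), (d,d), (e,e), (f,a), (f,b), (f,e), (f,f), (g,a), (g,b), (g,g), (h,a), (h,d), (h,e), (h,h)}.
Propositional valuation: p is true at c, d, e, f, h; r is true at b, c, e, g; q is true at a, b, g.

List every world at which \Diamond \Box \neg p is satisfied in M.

Let φ = \Diamond \Box \neg p. Evaluate φ at each world:
  a (successors {a, e, g, h}): φ is true.
  b (successors {a, b, g}): φ is true.
  c (successors {b, c, d, f}): φ is true.
  d (successors {a, d}): φ is false.
  e (successors {e}): φ is false.
  f (successors {a, b, e, f}): φ is true.
  g (successors {a, b, g}): φ is true.
  h (successors {a, d, e, h}): φ is false.
For instance, at b:
  At b: \Diamond \Box \neg p requires \Box \neg p at some successor in {a, b, g}.
    \Box \neg p holds at b, so \Diamond \Box \neg p is true at b.
      At b: \Box \neg p requires \neg p at every successor {a, b, g}.
        At a: \neg p is true.
        At b: \neg p is true.
        At g: \neg p is true.
      So \Box \neg p is true at b.
Satisfying worlds: {a, b, c, f, g}

a, b, c, f, g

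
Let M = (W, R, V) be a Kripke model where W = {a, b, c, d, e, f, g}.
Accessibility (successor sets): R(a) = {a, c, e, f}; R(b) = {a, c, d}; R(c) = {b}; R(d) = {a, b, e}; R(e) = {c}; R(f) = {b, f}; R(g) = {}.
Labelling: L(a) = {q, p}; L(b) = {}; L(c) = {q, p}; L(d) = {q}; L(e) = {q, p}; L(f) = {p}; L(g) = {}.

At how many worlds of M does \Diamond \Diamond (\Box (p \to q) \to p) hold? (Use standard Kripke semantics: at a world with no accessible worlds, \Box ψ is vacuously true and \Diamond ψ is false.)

5

Let φ = \Diamond \Diamond (\Box (p \to q) \to p). Evaluate φ at each world:
  a (successors {a, c, e, f}): φ is true.
  b (successors {a, c, d}): φ is true.
  c (successors {b}): φ is true.
  d (successors {a, b, e}): φ is true.
  e (successors {c}): φ is false.
  f (successors {b, f}): φ is true.
  g (successors ∅): φ is false.
For instance, at c:
  At c: \Diamond \Diamond (\Box (p \to q) \to p) requires \Diamond (\Box (p \to q) \to p) at some successor in {b}.
    \Diamond (\Box (p \to q) \to p) holds at b, so \Diamond \Diamond (\Box (p \to q) \to p) is true at c.
      At b: \Diamond (\Box (p \to q) \to p) requires \Box (p \to q) \to p at some successor in {a, c, d}.
        \Box (p \to q) \to p holds at a, so \Diamond (\Box (p \to q) \to p) is true at b.
Satisfying worlds: {a, b, c, d, f}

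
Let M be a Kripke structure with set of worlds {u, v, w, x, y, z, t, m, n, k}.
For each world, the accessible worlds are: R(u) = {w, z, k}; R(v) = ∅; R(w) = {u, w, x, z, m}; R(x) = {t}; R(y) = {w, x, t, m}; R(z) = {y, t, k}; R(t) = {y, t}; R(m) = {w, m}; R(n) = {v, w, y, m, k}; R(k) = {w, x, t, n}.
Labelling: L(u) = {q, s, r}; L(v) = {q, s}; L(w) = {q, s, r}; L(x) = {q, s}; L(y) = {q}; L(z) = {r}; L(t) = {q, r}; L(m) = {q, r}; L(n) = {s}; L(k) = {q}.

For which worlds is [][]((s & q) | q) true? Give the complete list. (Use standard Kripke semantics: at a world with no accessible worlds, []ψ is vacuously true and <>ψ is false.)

Let φ = [][]((s & q) | q). Evaluate φ at each world:
  u (successors {w, z, k}): φ is false.
  v (successors ∅): φ is true.
  w (successors {u, w, x, z, m}): φ is false.
  x (successors {t}): φ is true.
  y (successors {w, x, t, m}): φ is false.
  z (successors {y, t, k}): φ is false.
  t (successors {y, t}): φ is true.
  m (successors {w, m}): φ is false.
  n (successors {v, w, y, m, k}): φ is false.
  k (successors {w, x, t, n}): φ is false.
For instance, at x:
  At x: [][]((s & q) | q) requires []((s & q) | q) at every successor {t}.
      At t: []((s & q) | q) requires (s & q) | q at every successor {y, t}.
        At y: (s & q) | q is true.
        At t: (s & q) | q is true.
      So []((s & q) | q) is true at t.
  So [][]((s & q) | q) is true at x.
Satisfying worlds: {v, x, t}

v, x, t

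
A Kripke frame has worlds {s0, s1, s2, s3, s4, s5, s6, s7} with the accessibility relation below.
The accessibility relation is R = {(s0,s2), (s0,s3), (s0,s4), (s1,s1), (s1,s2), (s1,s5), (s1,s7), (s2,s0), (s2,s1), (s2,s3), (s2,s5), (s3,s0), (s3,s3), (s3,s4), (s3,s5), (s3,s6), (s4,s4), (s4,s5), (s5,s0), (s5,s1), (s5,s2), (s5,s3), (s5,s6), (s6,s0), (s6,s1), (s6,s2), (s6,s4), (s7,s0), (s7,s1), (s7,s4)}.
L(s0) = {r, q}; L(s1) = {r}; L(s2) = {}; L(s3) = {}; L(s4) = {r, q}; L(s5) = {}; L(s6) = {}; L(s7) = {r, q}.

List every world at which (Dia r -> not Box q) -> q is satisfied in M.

Let φ = (Dia r -> not Box q) -> q. Evaluate φ at each world:
  s0 (successors {s2, s3, s4}): φ is true.
  s1 (successors {s1, s2, s5, s7}): φ is false.
  s2 (successors {s0, s1, s3, s5}): φ is false.
  s3 (successors {s0, s3, s4, s5, s6}): φ is false.
  s4 (successors {s4, s5}): φ is true.
  s5 (successors {s0, s1, s2, s3, s6}): φ is false.
  s6 (successors {s0, s1, s2, s4}): φ is false.
  s7 (successors {s0, s1, s4}): φ is true.
For instance, at s5:
  At s5: Dia r -> not Box q is true, q is false, so (Dia r -> not Box q) -> q is false.
    At s5: Dia r is true, not Box q is true, so Dia r -> not Box q is true.
      At s5: Dia r requires r at some successor in {s0, s1, s2, s3, s6}.
        r holds at s0, so Dia r is true at s5.
      At s5: Box q is false, so not Box q is true.
Satisfying worlds: {s0, s4, s7}

s0, s4, s7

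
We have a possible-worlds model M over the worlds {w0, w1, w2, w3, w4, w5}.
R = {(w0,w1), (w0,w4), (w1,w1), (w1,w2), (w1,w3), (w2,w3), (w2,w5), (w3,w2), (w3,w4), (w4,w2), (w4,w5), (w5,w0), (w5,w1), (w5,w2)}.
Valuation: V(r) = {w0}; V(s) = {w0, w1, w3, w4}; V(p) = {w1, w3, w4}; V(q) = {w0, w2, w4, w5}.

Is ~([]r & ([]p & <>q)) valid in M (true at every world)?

Yes

Let φ = ~([]r & ([]p & <>q)). Evaluate φ at each world:
  w0 (successors {w1, w4}): φ is true.
  w1 (successors {w1, w2, w3}): φ is true.
  w2 (successors {w3, w5}): φ is true.
  w3 (successors {w2, w4}): φ is true.
  w4 (successors {w2, w5}): φ is true.
  w5 (successors {w0, w1, w2}): φ is true.
For instance, at w5:
  At w5: []r & ([]p & <>q) is false, so ~([]r & ([]p & <>q)) is true.
    At w5: []r is false, []p & <>q is false, so []r & ([]p & <>q) is false.
      At w5: []r requires r at every successor {w0, w1, w2}.
        r fails at w1, so []r is false at w5.
      At w5: []p is false, <>q is true, so []p & <>q is false.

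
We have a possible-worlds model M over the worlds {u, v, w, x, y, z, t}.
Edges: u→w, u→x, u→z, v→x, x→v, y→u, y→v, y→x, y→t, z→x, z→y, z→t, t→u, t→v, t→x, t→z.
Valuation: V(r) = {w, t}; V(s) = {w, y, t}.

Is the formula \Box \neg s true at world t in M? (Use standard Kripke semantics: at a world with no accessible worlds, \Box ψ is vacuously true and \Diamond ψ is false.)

Yes

Recall that \Box ψ holds at a world iff ψ holds at every accessible world, and \Diamond ψ holds iff ψ holds at some accessible world.
At t: \Box \neg s requires \neg s at every successor {u, v, x, z}.
  At u: \neg s is true.
  At v: \neg s is true.
  At x: \neg s is true.
  At z: \neg s is true.
So \Box \neg s is true at t.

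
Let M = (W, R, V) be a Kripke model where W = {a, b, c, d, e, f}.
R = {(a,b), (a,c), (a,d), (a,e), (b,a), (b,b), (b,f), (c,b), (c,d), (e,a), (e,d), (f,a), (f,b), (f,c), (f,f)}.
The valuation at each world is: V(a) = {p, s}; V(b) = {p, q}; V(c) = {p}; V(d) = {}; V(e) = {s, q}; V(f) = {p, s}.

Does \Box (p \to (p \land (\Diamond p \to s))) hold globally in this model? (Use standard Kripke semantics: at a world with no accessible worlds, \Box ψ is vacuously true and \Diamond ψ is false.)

Let φ = \Box (p \to (p \land (\Diamond p \to s))). Evaluate φ at each world:
  a (successors {b, c, d, e}): φ is false.
  b (successors {a, b, f}): φ is false.
  c (successors {b, d}): φ is false.
  d (successors ∅): φ is true.
  e (successors {a, d}): φ is true.
  f (successors {a, b, c, f}): φ is false.
Detail at a (counterexample):
  At a: \Box (p \to (p \land (\Diamond p \to s))) requires p \to (p \land (\Diamond p \to s)) at every successor {b, c, d, e}.
    p \to (p \land (\Diamond p \to s)) fails at b, so \Box (p \to (p \land (\Diamond p \to s))) is false at a.
      At b: p is true, p \land (\Diamond p \to s) is false, so p \to (p \land (\Diamond p \to s)) is false.

No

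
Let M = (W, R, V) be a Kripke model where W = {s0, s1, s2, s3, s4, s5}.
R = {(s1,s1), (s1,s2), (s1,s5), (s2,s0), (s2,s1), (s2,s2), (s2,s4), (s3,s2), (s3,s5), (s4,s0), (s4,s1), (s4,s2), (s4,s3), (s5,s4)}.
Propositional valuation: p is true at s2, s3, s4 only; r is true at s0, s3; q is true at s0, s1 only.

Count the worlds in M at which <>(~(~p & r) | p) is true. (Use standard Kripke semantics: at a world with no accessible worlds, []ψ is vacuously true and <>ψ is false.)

Let φ = <>(~(~p & r) | p). Evaluate φ at each world:
  s0 (successors ∅): φ is false.
  s1 (successors {s1, s2, s5}): φ is true.
  s2 (successors {s0, s1, s2, s4}): φ is true.
  s3 (successors {s2, s5}): φ is true.
  s4 (successors {s0, s1, s2, s3}): φ is true.
  s5 (successors {s4}): φ is true.
For instance, at s2:
  At s2: <>(~(~p & r) | p) requires ~(~p & r) | p at some successor in {s0, s1, s2, s4}.
    ~(~p & r) | p holds at s1, so <>(~(~p & r) | p) is true at s2.
Satisfying worlds: {s1, s2, s3, s4, s5}

5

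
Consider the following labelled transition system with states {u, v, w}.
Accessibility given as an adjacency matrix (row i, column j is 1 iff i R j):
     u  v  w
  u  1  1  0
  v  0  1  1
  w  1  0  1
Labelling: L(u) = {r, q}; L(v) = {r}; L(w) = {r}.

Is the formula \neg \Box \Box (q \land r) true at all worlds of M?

Yes

Let φ = \neg \Box \Box (q \land r). Evaluate φ at each world:
  u (successors {u, v}): φ is true.
  v (successors {v, w}): φ is true.
  w (successors {u, w}): φ is true.
For instance, at v:
  At v: \Box \Box (q \land r) is false, so \neg \Box \Box (q \land r) is true.
    At v: \Box \Box (q \land r) requires \Box (q \land r) at every successor {v, w}.
      \Box (q \land r) fails at v, so \Box \Box (q \land r) is false at v.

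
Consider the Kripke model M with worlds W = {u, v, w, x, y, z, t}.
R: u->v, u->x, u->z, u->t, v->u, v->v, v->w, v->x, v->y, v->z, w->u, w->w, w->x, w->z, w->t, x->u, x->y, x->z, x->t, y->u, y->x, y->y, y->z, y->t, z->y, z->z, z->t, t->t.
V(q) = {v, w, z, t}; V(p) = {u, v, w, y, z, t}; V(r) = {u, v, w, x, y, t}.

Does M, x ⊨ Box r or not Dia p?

No

At x: Box r is false, not Dia p is false, so Box r or not Dia p is false.
  At x: Box r requires r at every successor {u, y, z, t}.
    r fails at z, so Box r is false at x.
  At x: Dia p is true, so not Dia p is false.
    At x: Dia p requires p at some successor in {u, y, z, t}.
      p holds at u, so Dia p is true at x.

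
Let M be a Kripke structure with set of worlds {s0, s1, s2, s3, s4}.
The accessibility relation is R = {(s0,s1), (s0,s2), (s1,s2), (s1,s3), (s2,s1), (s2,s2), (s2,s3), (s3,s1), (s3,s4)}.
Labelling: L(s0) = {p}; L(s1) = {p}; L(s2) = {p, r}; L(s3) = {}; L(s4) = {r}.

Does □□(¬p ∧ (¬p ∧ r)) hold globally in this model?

Recall that □ψ holds at a world iff ψ holds at every accessible world, and ◇ψ holds iff ψ holds at some accessible world.
Let φ = □□(¬p ∧ (¬p ∧ r)). Evaluate φ at each world:
  s0 (successors {s1, s2}): φ is false.
  s1 (successors {s2, s3}): φ is false.
  s2 (successors {s1, s2, s3}): φ is false.
  s3 (successors {s1, s4}): φ is false.
  s4 (successors ∅): φ is true.
Detail at s0 (counterexample):
  At s0: □□(¬p ∧ (¬p ∧ r)) requires □(¬p ∧ (¬p ∧ r)) at every successor {s1, s2}.
    □(¬p ∧ (¬p ∧ r)) fails at s1, so □□(¬p ∧ (¬p ∧ r)) is false at s0.
      At s1: □(¬p ∧ (¬p ∧ r)) requires ¬p ∧ (¬p ∧ r) at every successor {s2, s3}.
        ¬p ∧ (¬p ∧ r) fails at s2, so □(¬p ∧ (¬p ∧ r)) is false at s1.

No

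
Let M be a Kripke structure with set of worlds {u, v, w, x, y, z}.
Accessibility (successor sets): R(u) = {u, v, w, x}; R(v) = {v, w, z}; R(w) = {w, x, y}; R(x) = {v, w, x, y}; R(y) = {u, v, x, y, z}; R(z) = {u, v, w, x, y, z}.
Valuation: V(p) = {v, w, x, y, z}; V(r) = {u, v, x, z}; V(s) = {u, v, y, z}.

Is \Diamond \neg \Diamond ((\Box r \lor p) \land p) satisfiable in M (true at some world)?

No

Recall that \Box ψ holds at a world iff ψ holds at every accessible world, and \Diamond ψ holds iff ψ holds at some accessible world.
Let φ = \Diamond \neg \Diamond ((\Box r \lor p) \land p). Evaluate φ at each world:
  u (successors {u, v, w, x}): φ is false.
  v (successors {v, w, z}): φ is false.
  w (successors {w, x, y}): φ is false.
  x (successors {v, w, x, y}): φ is false.
  y (successors {u, v, x, y, z}): φ is false.
  z (successors {u, v, w, x, y, z}): φ is false.
For instance, at y:
  At y: \Diamond \neg \Diamond ((\Box r \lor p) \land p) requires \neg \Diamond ((\Box r \lor p) \land p) at some successor in {u, v, x, y, z}.
    At u: \neg \Diamond ((\Box r \lor p) \land p) is false.
    At v: \neg \Diamond ((\Box r \lor p) \land p) is false.
    At x: \neg \Diamond ((\Box r \lor p) \land p) is false.
    At y: \neg \Diamond ((\Box r \lor p) \land p) is false.
    At z: \neg \Diamond ((\Box r \lor p) \land p) is false.
  So \Diamond \neg \Diamond ((\Box r \lor p) \land p) is false at y.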